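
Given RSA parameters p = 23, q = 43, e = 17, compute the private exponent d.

Step 1: n = 23 * 43 = 989.
Step 2: phi(n) = 22 * 42 = 924.
Step 3: Find d such that 17 * d = 1 (mod 924).
Step 4: d = 17^(-1) mod 924 = 761.
Verification: 17 * 761 = 12937 = 14 * 924 + 1.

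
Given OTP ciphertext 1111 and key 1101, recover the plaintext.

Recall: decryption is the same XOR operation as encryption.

Step 1: XOR ciphertext with key:
  Ciphertext: 1111
  Key:        1101
  XOR:        0010
Step 2: Plaintext = 0010 = 2 in decimal.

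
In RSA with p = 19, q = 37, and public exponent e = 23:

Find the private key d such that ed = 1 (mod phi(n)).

Step 1: n = 19 * 37 = 703.
Step 2: phi(n) = 18 * 36 = 648.
Step 3: Find d such that 23 * d = 1 (mod 648).
Step 4: d = 23^(-1) mod 648 = 479.
Verification: 23 * 479 = 11017 = 17 * 648 + 1.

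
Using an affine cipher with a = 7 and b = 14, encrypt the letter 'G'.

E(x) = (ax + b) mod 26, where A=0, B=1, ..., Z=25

Step 1: Convert 'G' to number: x = 6.
Step 2: E(6) = (7 * 6 + 14) mod 26 = 56 mod 26 = 4.
Step 3: Convert 4 back to letter: E.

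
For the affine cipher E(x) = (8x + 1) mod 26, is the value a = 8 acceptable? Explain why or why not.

Step 1: Compute gcd(8, 26).
Step 2: gcd(8, 26) = 2.
Since gcd = 2 != 1, 8 shares a common factor with 26, so it cannot be used.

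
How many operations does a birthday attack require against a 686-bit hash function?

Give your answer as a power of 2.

Step 1: The birthday paradox gives collision probability ~50% after sqrt(2^n) = 2^(n/2) hashes.
Step 2: For 686-bit output: 2^(686/2) = 2^343.
Step 3: Approximately 2^343 hash computations needed.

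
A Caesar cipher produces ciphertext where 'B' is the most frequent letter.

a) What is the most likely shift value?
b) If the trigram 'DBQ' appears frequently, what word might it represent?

Step 1: In English, 'E' is the most frequent letter (12.7%).
Step 2: The most frequent ciphertext letter is 'B' (position 1).
Step 3: Shift = (1 - 4) mod 26 = 23.
Step 4: Decrypt 'DBQ' by shifting back 23:
  D -> G
  B -> E
  Q -> T
Step 5: 'DBQ' decrypts to 'GET'.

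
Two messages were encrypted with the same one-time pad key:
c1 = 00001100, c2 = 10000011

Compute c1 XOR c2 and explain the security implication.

Step 1: c1 XOR c2 = (m1 XOR k) XOR (m2 XOR k).
Step 2: By XOR associativity/commutativity: = m1 XOR m2 XOR k XOR k = m1 XOR m2.
Step 3: 00001100 XOR 10000011 = 10001111 = 143.
Step 4: The key cancels out! An attacker learns m1 XOR m2 = 143, revealing the relationship between plaintexts.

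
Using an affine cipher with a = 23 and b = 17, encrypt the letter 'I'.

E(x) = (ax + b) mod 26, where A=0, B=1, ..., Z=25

Step 1: Convert 'I' to number: x = 8.
Step 2: E(8) = (23 * 8 + 17) mod 26 = 201 mod 26 = 19.
Step 3: Convert 19 back to letter: T.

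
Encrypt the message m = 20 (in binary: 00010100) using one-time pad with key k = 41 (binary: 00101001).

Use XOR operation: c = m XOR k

Step 1: Write out the XOR operation bit by bit:
  Message: 00010100
  Key:     00101001
  XOR:     00111101
Step 2: Convert to decimal: 00111101 = 61.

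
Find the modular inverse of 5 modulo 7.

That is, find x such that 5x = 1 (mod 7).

Step 1: We need x such that 5 * x = 1 (mod 7).
Step 2: Using the extended Euclidean algorithm or trial:
  5 * 3 = 15 = 2 * 7 + 1.
Step 3: Since 15 mod 7 = 1, the inverse is x = 3.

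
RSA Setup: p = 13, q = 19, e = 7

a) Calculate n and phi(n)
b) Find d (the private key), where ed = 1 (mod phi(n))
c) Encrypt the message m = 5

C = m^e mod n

Step 1: n = 13 * 19 = 247.
Step 2: phi(n) = (13-1)(19-1) = 12 * 18 = 216.
Step 3: Find d = 7^(-1) mod 216 = 31.
  Verify: 7 * 31 = 217 = 1 (mod 216).
Step 4: C = 5^7 mod 247 = 73.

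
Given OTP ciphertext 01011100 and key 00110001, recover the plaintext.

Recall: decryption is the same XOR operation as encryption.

Step 1: XOR ciphertext with key:
  Ciphertext: 01011100
  Key:        00110001
  XOR:        01101101
Step 2: Plaintext = 01101101 = 109 in decimal.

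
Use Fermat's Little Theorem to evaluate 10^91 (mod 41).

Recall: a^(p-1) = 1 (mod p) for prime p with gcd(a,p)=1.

Step 1: Since 41 is prime, by Fermat's Little Theorem: 10^40 = 1 (mod 41).
Step 2: Reduce exponent: 91 mod 40 = 11.
Step 3: So 10^91 = 10^11 (mod 41).
Step 4: 10^11 mod 41 = 10.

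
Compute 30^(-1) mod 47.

Step 1: We need x such that 30 * x = 1 (mod 47).
Step 2: Using the extended Euclidean algorithm or trial:
  30 * 11 = 330 = 7 * 47 + 1.
Step 3: Since 330 mod 47 = 1, the inverse is x = 11.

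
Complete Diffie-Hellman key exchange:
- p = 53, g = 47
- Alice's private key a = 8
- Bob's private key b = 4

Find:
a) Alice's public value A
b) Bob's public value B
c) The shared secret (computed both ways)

Step 1: A = g^a mod p = 47^8 mod 53 = 46.
Step 2: B = g^b mod p = 47^4 mod 53 = 24.
Step 3: Alice computes s = B^a mod p = 24^8 mod 53 = 16.
Step 4: Bob computes s = A^b mod p = 46^4 mod 53 = 16.
Both sides agree: shared secret = 16.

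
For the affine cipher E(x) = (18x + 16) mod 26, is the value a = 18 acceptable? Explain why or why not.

Step 1: Compute gcd(18, 26).
Step 2: gcd(18, 26) = 2.
Since gcd = 2 != 1, 18 shares a common factor with 26, so it cannot be used.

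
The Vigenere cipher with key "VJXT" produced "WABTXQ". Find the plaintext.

Step 1: Extend key: VJXTVJ
Step 2: Decrypt each letter (c - k) mod 26:
  W(22) - V(21) = (22-21) mod 26 = 1 = B
  A(0) - J(9) = (0-9) mod 26 = 17 = R
  B(1) - X(23) = (1-23) mod 26 = 4 = E
  T(19) - T(19) = (19-19) mod 26 = 0 = A
  X(23) - V(21) = (23-21) mod 26 = 2 = C
  Q(16) - J(9) = (16-9) mod 26 = 7 = H
Plaintext: BREACH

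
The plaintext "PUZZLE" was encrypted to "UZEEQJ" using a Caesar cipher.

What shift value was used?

Step 1: Compare first letters: P (position 15) -> U (position 20).
Step 2: Shift = (20 - 15) mod 26 = 5.
The shift value is 5.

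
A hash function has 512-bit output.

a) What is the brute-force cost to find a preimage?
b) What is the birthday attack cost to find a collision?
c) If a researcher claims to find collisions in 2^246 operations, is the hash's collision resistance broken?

Step 1: Preimage resistance requires brute-force of 2^512 operations.
Step 2: Collision resistance (birthday bound) = 2^(512/2) = 2^256.
Step 3: The claimed attack costs 2^246 operations.
Step 4: Since 2^246 < 2^256, the claimed attack beats the generic birthday bound, so collision resistance is broken.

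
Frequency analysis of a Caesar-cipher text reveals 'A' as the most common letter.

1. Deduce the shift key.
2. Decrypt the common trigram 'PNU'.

Step 1: In English, 'E' is the most frequent letter (12.7%).
Step 2: The most frequent ciphertext letter is 'A' (position 0).
Step 3: Shift = (0 - 4) mod 26 = 22.
Step 4: Decrypt 'PNU' by shifting back 22:
  P -> T
  N -> R
  U -> Y
Step 5: 'PNU' decrypts to 'TRY'.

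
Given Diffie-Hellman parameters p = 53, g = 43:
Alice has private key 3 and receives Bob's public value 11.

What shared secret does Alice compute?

Step 1: s = B^a mod p = 11^3 mod 53.
  11^1 mod 53 = 11
  11^2 mod 53 = (11 * 11) mod 53 = 15
  11^3 mod 53 = (15 * 11) mod 53 = 6
Result: shared secret = 6.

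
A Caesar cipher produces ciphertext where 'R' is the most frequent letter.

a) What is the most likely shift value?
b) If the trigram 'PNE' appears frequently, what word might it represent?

Step 1: In English, 'E' is the most frequent letter (12.7%).
Step 2: The most frequent ciphertext letter is 'R' (position 17).
Step 3: Shift = (17 - 4) mod 26 = 13.
Step 4: Decrypt 'PNE' by shifting back 13:
  P -> C
  N -> A
  E -> R
Step 5: 'PNE' decrypts to 'CAR'.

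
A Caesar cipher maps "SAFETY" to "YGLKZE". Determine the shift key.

Step 1: Compare first letters: S (position 18) -> Y (position 24).
Step 2: Shift = (24 - 18) mod 26 = 6.
The shift value is 6.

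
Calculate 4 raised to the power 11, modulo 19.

Step 1: Compute 4^11 mod 19 step by step, reducing modulo 19 at each step.
  4^1 mod 19 = 4
  4^2 mod 19 = (4 * 4) mod 19 = 16
  4^3 mod 19 = (16 * 4) mod 19 = 7
  4^4 mod 19 = (7 * 4) mod 19 = 9
  4^5 mod 19 = (9 * 4) mod 19 = 17
  4^6 mod 19 = (17 * 4) mod 19 = 11
  4^7 mod 19 = (11 * 4) mod 19 = 6
  4^8 mod 19 = (6 * 4) mod 19 = 5
  4^9 mod 19 = (5 * 4) mod 19 = 1
  4^10 mod 19 = (1 * 4) mod 19 = 4
  4^11 mod 19 = (4 * 4) mod 19 = 16
Step 2: Result = 16.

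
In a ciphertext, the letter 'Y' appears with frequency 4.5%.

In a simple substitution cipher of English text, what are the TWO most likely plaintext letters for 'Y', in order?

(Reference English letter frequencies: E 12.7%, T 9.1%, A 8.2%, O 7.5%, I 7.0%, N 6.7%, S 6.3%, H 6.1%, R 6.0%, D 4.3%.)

Step 1: Observed frequency of 'Y' is 4.5%.
Step 2: Compute distances to each reference frequency and sort:
  D (4.3%): difference = 0.2% <-- BEST
  R (6.0%): difference = 1.5% <-- RUNNER-UP
  H (6.1%): difference = 1.6%
  S (6.3%): difference = 1.8%
  N (6.7%): difference = 2.2%
Step 3: Most likely is 'D' (4.3%, diff 0.2%); second most likely is 'R' (6.0%, diff 1.5%).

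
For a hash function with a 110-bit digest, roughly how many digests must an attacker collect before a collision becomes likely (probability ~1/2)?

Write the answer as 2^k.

Step 1: The birthday paradox gives collision probability ~50% after sqrt(2^n) = 2^(n/2) hashes.
Step 2: For 110-bit output: 2^(110/2) = 2^55.
Step 3: Approximately 2^55 hash computations needed.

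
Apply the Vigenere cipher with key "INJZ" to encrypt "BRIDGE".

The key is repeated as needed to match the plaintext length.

Step 1: Repeat key to match plaintext length:
  Plaintext: BRIDGE
  Key:       INJZIN
Step 2: Encrypt each letter:
  B(1) + I(8) = (1+8) mod 26 = 9 = J
  R(17) + N(13) = (17+13) mod 26 = 4 = E
  I(8) + J(9) = (8+9) mod 26 = 17 = R
  D(3) + Z(25) = (3+25) mod 26 = 2 = C
  G(6) + I(8) = (6+8) mod 26 = 14 = O
  E(4) + N(13) = (4+13) mod 26 = 17 = R
Ciphertext: JERCOR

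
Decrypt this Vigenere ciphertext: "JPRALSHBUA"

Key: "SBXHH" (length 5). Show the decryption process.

Step 1: Key 'SBXHH' has length 5. Extended key: SBXHHSBXHH
Step 2: Decrypt each position:
  J(9) - S(18) = 17 = R
  P(15) - B(1) = 14 = O
  R(17) - X(23) = 20 = U
  A(0) - H(7) = 19 = T
  L(11) - H(7) = 4 = E
  S(18) - S(18) = 0 = A
  H(7) - B(1) = 6 = G
  B(1) - X(23) = 4 = E
  U(20) - H(7) = 13 = N
  A(0) - H(7) = 19 = T
Plaintext: ROUTEAGENT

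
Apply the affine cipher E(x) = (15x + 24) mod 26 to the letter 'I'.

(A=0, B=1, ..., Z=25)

Step 1: Convert 'I' to number: x = 8.
Step 2: E(8) = (15 * 8 + 24) mod 26 = 144 mod 26 = 14.
Step 3: Convert 14 back to letter: O.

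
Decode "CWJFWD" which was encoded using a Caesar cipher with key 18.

Step 1: Reverse the shift by subtracting 18 from each letter position.
  C (position 2) -> position (2-18) mod 26 = 10 -> K
  W (position 22) -> position (22-18) mod 26 = 4 -> E
  J (position 9) -> position (9-18) mod 26 = 17 -> R
  F (position 5) -> position (5-18) mod 26 = 13 -> N
  W (position 22) -> position (22-18) mod 26 = 4 -> E
  D (position 3) -> position (3-18) mod 26 = 11 -> L
Decrypted message: KERNEL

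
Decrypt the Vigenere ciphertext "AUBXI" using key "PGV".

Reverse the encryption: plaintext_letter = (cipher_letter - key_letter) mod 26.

Step 1: Extend key: PGVPG
Step 2: Decrypt each letter (c - k) mod 26:
  A(0) - P(15) = (0-15) mod 26 = 11 = L
  U(20) - G(6) = (20-6) mod 26 = 14 = O
  B(1) - V(21) = (1-21) mod 26 = 6 = G
  X(23) - P(15) = (23-15) mod 26 = 8 = I
  I(8) - G(6) = (8-6) mod 26 = 2 = C
Plaintext: LOGIC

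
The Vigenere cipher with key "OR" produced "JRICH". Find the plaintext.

Step 1: Extend key: ORORO
Step 2: Decrypt each letter (c - k) mod 26:
  J(9) - O(14) = (9-14) mod 26 = 21 = V
  R(17) - R(17) = (17-17) mod 26 = 0 = A
  I(8) - O(14) = (8-14) mod 26 = 20 = U
  C(2) - R(17) = (2-17) mod 26 = 11 = L
  H(7) - O(14) = (7-14) mod 26 = 19 = T
Plaintext: VAULT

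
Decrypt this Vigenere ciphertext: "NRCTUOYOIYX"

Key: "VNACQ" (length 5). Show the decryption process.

Step 1: Key 'VNACQ' has length 5. Extended key: VNACQVNACQV
Step 2: Decrypt each position:
  N(13) - V(21) = 18 = S
  R(17) - N(13) = 4 = E
  C(2) - A(0) = 2 = C
  T(19) - C(2) = 17 = R
  U(20) - Q(16) = 4 = E
  O(14) - V(21) = 19 = T
  Y(24) - N(13) = 11 = L
  O(14) - A(0) = 14 = O
  I(8) - C(2) = 6 = G
  Y(24) - Q(16) = 8 = I
  X(23) - V(21) = 2 = C
Plaintext: SECRETLOGIC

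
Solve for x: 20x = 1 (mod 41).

Step 1: We need x such that 20 * x = 1 (mod 41).
Step 2: Using the extended Euclidean algorithm or trial:
  20 * 39 = 780 = 19 * 41 + 1.
Step 3: Since 780 mod 41 = 1, the inverse is x = 39.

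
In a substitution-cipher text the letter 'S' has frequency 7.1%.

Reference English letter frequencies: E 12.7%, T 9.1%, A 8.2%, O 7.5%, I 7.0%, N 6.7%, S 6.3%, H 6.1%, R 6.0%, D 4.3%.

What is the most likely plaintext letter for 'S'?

Step 1: The observed frequency is 7.1%.
Step 2: Compare with English frequencies:
  E: 12.7% (difference: 5.6%)
  T: 9.1% (difference: 2.0%)
  A: 8.2% (difference: 1.1%)
  O: 7.5% (difference: 0.4%)
  I: 7.0% (difference: 0.1%) <-- closest
  N: 6.7% (difference: 0.4%)
  S: 6.3% (difference: 0.8%)
  H: 6.1% (difference: 1.0%)
  R: 6.0% (difference: 1.1%)
  D: 4.3% (difference: 2.8%)
Step 3: 'S' most likely represents 'I' (frequency 7.0%).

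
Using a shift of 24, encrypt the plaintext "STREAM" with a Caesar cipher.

Step 1: For each letter, shift forward by 24 positions (mod 26).
  S (position 18) -> position (18+24) mod 26 = 16 -> Q
  T (position 19) -> position (19+24) mod 26 = 17 -> R
  R (position 17) -> position (17+24) mod 26 = 15 -> P
  E (position 4) -> position (4+24) mod 26 = 2 -> C
  A (position 0) -> position (0+24) mod 26 = 24 -> Y
  M (position 12) -> position (12+24) mod 26 = 10 -> K
Result: QRPCYK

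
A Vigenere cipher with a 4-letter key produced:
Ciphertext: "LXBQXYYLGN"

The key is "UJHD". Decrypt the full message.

Step 1: Key 'UJHD' has length 4. Extended key: UJHDUJHDUJ
Step 2: Decrypt each position:
  L(11) - U(20) = 17 = R
  X(23) - J(9) = 14 = O
  B(1) - H(7) = 20 = U
  Q(16) - D(3) = 13 = N
  X(23) - U(20) = 3 = D
  Y(24) - J(9) = 15 = P
  Y(24) - H(7) = 17 = R
  L(11) - D(3) = 8 = I
  G(6) - U(20) = 12 = M
  N(13) - J(9) = 4 = E
Plaintext: ROUNDPRIME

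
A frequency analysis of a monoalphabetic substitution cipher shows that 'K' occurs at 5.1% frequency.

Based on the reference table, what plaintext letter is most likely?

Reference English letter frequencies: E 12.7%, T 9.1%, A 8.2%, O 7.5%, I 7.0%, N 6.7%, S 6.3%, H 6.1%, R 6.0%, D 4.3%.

Step 1: The observed frequency is 5.1%.
Step 2: Compare with English frequencies:
  E: 12.7% (difference: 7.6%)
  T: 9.1% (difference: 4.0%)
  A: 8.2% (difference: 3.1%)
  O: 7.5% (difference: 2.4%)
  I: 7.0% (difference: 1.9%)
  N: 6.7% (difference: 1.6%)
  S: 6.3% (difference: 1.2%)
  H: 6.1% (difference: 1.0%)
  R: 6.0% (difference: 0.9%)
  D: 4.3% (difference: 0.8%) <-- closest
Step 3: 'K' most likely represents 'D' (frequency 4.3%).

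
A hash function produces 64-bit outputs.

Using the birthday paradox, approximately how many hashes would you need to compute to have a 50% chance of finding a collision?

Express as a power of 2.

Step 1: The birthday paradox gives collision probability ~50% after sqrt(2^n) = 2^(n/2) hashes.
Step 2: For 64-bit output: 2^(64/2) = 2^32.
Step 3: Approximately 2^32 hash computations needed.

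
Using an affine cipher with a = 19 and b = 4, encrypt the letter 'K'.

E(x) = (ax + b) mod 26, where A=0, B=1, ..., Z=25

Step 1: Convert 'K' to number: x = 10.
Step 2: E(10) = (19 * 10 + 4) mod 26 = 194 mod 26 = 12.
Step 3: Convert 12 back to letter: M.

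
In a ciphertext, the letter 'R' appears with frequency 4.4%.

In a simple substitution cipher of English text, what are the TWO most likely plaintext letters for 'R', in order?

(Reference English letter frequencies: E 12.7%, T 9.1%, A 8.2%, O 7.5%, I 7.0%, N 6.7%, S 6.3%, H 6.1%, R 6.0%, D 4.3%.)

Step 1: Observed frequency of 'R' is 4.4%.
Step 2: Compute distances to each reference frequency and sort:
  D (4.3%): difference = 0.1% <-- BEST
  R (6.0%): difference = 1.6% <-- RUNNER-UP
  H (6.1%): difference = 1.7%
  S (6.3%): difference = 1.9%
  N (6.7%): difference = 2.3%
Step 3: Most likely is 'D' (4.3%, diff 0.1%); second most likely is 'R' (6.0%, diff 1.6%).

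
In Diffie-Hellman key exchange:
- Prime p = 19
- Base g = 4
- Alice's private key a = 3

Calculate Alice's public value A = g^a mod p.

Step 1: A = g^a mod p = 4^3 mod 19.
  4^1 mod 19 = 4
  4^2 mod 19 = (4 * 4) mod 19 = 16
  4^3 mod 19 = (16 * 4) mod 19 = 7
Result: A = 7.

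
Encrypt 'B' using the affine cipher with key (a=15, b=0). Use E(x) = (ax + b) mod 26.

Step 1: Convert 'B' to number: x = 1.
Step 2: E(1) = (15 * 1 + 0) mod 26 = 15 mod 26 = 15.
Step 3: Convert 15 back to letter: P.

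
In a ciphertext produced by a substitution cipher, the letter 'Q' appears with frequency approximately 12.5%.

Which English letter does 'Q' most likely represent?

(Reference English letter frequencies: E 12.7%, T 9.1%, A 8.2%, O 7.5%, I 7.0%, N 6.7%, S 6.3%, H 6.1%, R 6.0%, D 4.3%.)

Step 1: The observed frequency is 12.5%.
Step 2: Compare with English frequencies:
  E: 12.7% (difference: 0.2%) <-- closest
  T: 9.1% (difference: 3.4%)
  A: 8.2% (difference: 4.3%)
  O: 7.5% (difference: 5.0%)
  I: 7.0% (difference: 5.5%)
  N: 6.7% (difference: 5.8%)
  S: 6.3% (difference: 6.2%)
  H: 6.1% (difference: 6.4%)
  R: 6.0% (difference: 6.5%)
  D: 4.3% (difference: 8.2%)
Step 3: 'Q' most likely represents 'E' (frequency 12.7%).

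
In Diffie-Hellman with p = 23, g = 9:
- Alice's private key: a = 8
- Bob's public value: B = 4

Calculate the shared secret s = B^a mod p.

Step 1: s = B^a mod p = 4^8 mod 23.
  4^1 mod 23 = 4
  4^2 mod 23 = (4 * 4) mod 23 = 16
  4^3 mod 23 = (16 * 4) mod 23 = 18
  4^4 mod 23 = (18 * 4) mod 23 = 3
  4^5 mod 23 = (3 * 4) mod 23 = 12
  4^6 mod 23 = (12 * 4) mod 23 = 2
  4^7 mod 23 = (2 * 4) mod 23 = 8
  4^8 mod 23 = (8 * 4) mod 23 = 9
Result: shared secret = 9.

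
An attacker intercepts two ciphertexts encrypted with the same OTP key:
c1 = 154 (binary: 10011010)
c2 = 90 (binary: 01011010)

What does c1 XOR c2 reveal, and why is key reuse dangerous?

Step 1: c1 XOR c2 = (m1 XOR k) XOR (m2 XOR k).
Step 2: By XOR associativity/commutativity: = m1 XOR m2 XOR k XOR k = m1 XOR m2.
Step 3: 10011010 XOR 01011010 = 11000000 = 192.
Step 4: The key cancels out! An attacker learns m1 XOR m2 = 192, revealing the relationship between plaintexts.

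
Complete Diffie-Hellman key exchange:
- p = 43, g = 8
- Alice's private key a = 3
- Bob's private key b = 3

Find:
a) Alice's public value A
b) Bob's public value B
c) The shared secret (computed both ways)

Step 1: A = g^a mod p = 8^3 mod 43 = 39.
Step 2: B = g^b mod p = 8^3 mod 43 = 39.
Step 3: Alice computes s = B^a mod p = 39^3 mod 43 = 22.
Step 4: Bob computes s = A^b mod p = 39^3 mod 43 = 22.
Both sides agree: shared secret = 22.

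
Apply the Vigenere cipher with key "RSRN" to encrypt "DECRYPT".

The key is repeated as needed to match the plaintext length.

Step 1: Repeat key to match plaintext length:
  Plaintext: DECRYPT
  Key:       RSRNRSR
Step 2: Encrypt each letter:
  D(3) + R(17) = (3+17) mod 26 = 20 = U
  E(4) + S(18) = (4+18) mod 26 = 22 = W
  C(2) + R(17) = (2+17) mod 26 = 19 = T
  R(17) + N(13) = (17+13) mod 26 = 4 = E
  Y(24) + R(17) = (24+17) mod 26 = 15 = P
  P(15) + S(18) = (15+18) mod 26 = 7 = H
  T(19) + R(17) = (19+17) mod 26 = 10 = K
Ciphertext: UWTEPHK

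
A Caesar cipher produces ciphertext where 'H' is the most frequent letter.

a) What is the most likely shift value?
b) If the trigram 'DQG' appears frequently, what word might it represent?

Step 1: In English, 'E' is the most frequent letter (12.7%).
Step 2: The most frequent ciphertext letter is 'H' (position 7).
Step 3: Shift = (7 - 4) mod 26 = 3.
Step 4: Decrypt 'DQG' by shifting back 3:
  D -> A
  Q -> N
  G -> D
Step 5: 'DQG' decrypts to 'AND'.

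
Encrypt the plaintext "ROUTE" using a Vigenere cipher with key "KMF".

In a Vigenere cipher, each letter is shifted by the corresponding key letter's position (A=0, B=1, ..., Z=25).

Step 1: Repeat key to match plaintext length:
  Plaintext: ROUTE
  Key:       KMFKM
Step 2: Encrypt each letter:
  R(17) + K(10) = (17+10) mod 26 = 1 = B
  O(14) + M(12) = (14+12) mod 26 = 0 = A
  U(20) + F(5) = (20+5) mod 26 = 25 = Z
  T(19) + K(10) = (19+10) mod 26 = 3 = D
  E(4) + M(12) = (4+12) mod 26 = 16 = Q
Ciphertext: BAZDQ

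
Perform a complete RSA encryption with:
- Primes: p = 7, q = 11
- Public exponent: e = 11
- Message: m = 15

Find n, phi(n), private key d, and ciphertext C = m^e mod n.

Step 1: n = 7 * 11 = 77.
Step 2: phi(n) = (7-1)(11-1) = 6 * 10 = 60.
Step 3: Find d = 11^(-1) mod 60 = 11.
  Verify: 11 * 11 = 121 = 1 (mod 60).
Step 4: C = 15^11 mod 77 = 15.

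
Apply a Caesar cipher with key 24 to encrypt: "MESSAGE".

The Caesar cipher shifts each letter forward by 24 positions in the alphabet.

Step 1: For each letter, shift forward by 24 positions (mod 26).
  M (position 12) -> position (12+24) mod 26 = 10 -> K
  E (position 4) -> position (4+24) mod 26 = 2 -> C
  S (position 18) -> position (18+24) mod 26 = 16 -> Q
  S (position 18) -> position (18+24) mod 26 = 16 -> Q
  A (position 0) -> position (0+24) mod 26 = 24 -> Y
  G (position 6) -> position (6+24) mod 26 = 4 -> E
  E (position 4) -> position (4+24) mod 26 = 2 -> C
Result: KCQQYEC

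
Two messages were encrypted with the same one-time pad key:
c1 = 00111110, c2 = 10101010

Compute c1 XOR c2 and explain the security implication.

Step 1: c1 XOR c2 = (m1 XOR k) XOR (m2 XOR k).
Step 2: By XOR associativity/commutativity: = m1 XOR m2 XOR k XOR k = m1 XOR m2.
Step 3: 00111110 XOR 10101010 = 10010100 = 148.
Step 4: The key cancels out! An attacker learns m1 XOR m2 = 148, revealing the relationship between plaintexts.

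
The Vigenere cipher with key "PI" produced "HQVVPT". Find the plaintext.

Step 1: Extend key: PIPIPI
Step 2: Decrypt each letter (c - k) mod 26:
  H(7) - P(15) = (7-15) mod 26 = 18 = S
  Q(16) - I(8) = (16-8) mod 26 = 8 = I
  V(21) - P(15) = (21-15) mod 26 = 6 = G
  V(21) - I(8) = (21-8) mod 26 = 13 = N
  P(15) - P(15) = (15-15) mod 26 = 0 = A
  T(19) - I(8) = (19-8) mod 26 = 11 = L
Plaintext: SIGNAL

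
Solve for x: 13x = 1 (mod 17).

Step 1: We need x such that 13 * x = 1 (mod 17).
Step 2: Using the extended Euclidean algorithm or trial:
  13 * 4 = 52 = 3 * 17 + 1.
Step 3: Since 52 mod 17 = 1, the inverse is x = 4.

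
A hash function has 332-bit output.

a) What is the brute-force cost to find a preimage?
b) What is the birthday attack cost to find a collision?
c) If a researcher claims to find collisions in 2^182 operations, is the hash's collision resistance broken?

Step 1: Preimage resistance requires brute-force of 2^332 operations.
Step 2: Collision resistance (birthday bound) = 2^(332/2) = 2^166.
Step 3: The claimed attack costs 2^182 operations.
Step 4: Since 2^182 >= 2^166, the claimed attack is no faster than the generic birthday attack, so this does not break collision resistance.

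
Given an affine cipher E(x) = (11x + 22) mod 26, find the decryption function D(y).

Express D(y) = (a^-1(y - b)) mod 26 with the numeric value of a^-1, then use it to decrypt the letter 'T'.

Step 1: Find a^-1, the modular inverse of 11 mod 26.
Step 2: We need 11 * a^-1 = 1 (mod 26).
Step 3: 11 * 19 = 209 = 8 * 26 + 1, so a^-1 = 19.
Step 4: D(y) = 19(y - 22) mod 26.
Step 5: Apply to 'T' (y = 19): D(19) = 19 * (19 - 22) mod 26 = 19 * -3 mod 26 = 21 -> 'V'.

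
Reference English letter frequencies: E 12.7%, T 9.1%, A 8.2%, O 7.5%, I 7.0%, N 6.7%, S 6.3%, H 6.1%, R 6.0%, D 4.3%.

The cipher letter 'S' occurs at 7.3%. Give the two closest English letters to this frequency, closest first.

Step 1: Observed frequency of 'S' is 7.3%.
Step 2: Compute distances to each reference frequency and sort:
  O (7.5%): difference = 0.2% <-- BEST
  I (7.0%): difference = 0.3% <-- RUNNER-UP
  N (6.7%): difference = 0.6%
  A (8.2%): difference = 0.9%
  S (6.3%): difference = 1.0%
Step 3: Most likely is 'O' (7.5%, diff 0.2%); second most likely is 'I' (7.0%, diff 0.3%).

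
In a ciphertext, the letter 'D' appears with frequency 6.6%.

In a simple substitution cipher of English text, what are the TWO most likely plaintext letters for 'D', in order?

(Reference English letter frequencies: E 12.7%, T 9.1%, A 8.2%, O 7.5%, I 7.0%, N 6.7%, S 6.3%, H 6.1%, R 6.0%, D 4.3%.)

Step 1: Observed frequency of 'D' is 6.6%.
Step 2: Compute distances to each reference frequency and sort:
  N (6.7%): difference = 0.1% <-- BEST
  S (6.3%): difference = 0.3% <-- RUNNER-UP
  I (7.0%): difference = 0.4%
  H (6.1%): difference = 0.5%
  R (6.0%): difference = 0.6%
Step 3: Most likely is 'N' (6.7%, diff 0.1%); second most likely is 'S' (6.3%, diff 0.3%).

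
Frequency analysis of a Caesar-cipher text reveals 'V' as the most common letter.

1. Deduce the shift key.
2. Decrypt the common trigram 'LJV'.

Step 1: In English, 'E' is the most frequent letter (12.7%).
Step 2: The most frequent ciphertext letter is 'V' (position 21).
Step 3: Shift = (21 - 4) mod 26 = 17.
Step 4: Decrypt 'LJV' by shifting back 17:
  L -> U
  J -> S
  V -> E
Step 5: 'LJV' decrypts to 'USE'.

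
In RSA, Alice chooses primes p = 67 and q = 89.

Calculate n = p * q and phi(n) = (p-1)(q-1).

Step 1: n = p * q = 67 * 89 = 5963.
Step 2: phi(n) = (p-1)(q-1) = 66 * 88 = 5808.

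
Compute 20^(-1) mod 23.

Step 1: We need x such that 20 * x = 1 (mod 23).
Step 2: Using the extended Euclidean algorithm or trial:
  20 * 15 = 300 = 13 * 23 + 1.
Step 3: Since 300 mod 23 = 1, the inverse is x = 15.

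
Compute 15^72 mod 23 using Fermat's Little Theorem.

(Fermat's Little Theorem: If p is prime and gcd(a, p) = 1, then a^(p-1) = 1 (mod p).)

Step 1: Since 23 is prime, by Fermat's Little Theorem: 15^22 = 1 (mod 23).
Step 2: Reduce exponent: 72 mod 22 = 6.
Step 3: So 15^72 = 15^6 (mod 23).
Step 4: 15^6 mod 23 = 13.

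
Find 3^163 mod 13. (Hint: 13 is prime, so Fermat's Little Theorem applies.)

Step 1: Since 13 is prime, by Fermat's Little Theorem: 3^12 = 1 (mod 13).
Step 2: Reduce exponent: 163 mod 12 = 7.
Step 3: So 3^163 = 3^7 (mod 13).
Step 4: 3^7 mod 13 = 3.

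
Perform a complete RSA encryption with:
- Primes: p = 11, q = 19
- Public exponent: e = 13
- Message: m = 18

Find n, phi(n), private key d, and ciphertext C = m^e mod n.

Step 1: n = 11 * 19 = 209.
Step 2: phi(n) = (11-1)(19-1) = 10 * 18 = 180.
Step 3: Find d = 13^(-1) mod 180 = 97.
  Verify: 13 * 97 = 1261 = 1 (mod 180).
Step 4: C = 18^13 mod 209 = 189.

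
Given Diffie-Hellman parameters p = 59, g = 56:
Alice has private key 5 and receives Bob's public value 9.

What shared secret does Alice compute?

Step 1: s = B^a mod p = 9^5 mod 59.
  9^1 mod 59 = 9
  9^2 mod 59 = (9 * 9) mod 59 = 22
  9^3 mod 59 = (22 * 9) mod 59 = 21
  9^4 mod 59 = (21 * 9) mod 59 = 12
  9^5 mod 59 = (12 * 9) mod 59 = 49
Result: shared secret = 49.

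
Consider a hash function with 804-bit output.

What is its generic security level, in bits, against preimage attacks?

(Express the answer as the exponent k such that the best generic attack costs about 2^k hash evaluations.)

Step 1: The hash has a 804-bit output.
Step 2: Preimage resistance means: given a digest h(x), it should be infeasible to find any input that hashes to it.
With a 804-bit output there are 2^804 possible digests, so a generic brute-force preimage search costs about 2^804 evaluations.
Step 3: Security level = 804 bits.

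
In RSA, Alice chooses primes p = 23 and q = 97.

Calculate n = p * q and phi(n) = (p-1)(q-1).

Step 1: n = p * q = 23 * 97 = 2231.
Step 2: phi(n) = (p-1)(q-1) = 22 * 96 = 2112.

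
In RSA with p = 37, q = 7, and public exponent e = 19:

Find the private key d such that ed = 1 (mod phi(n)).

Step 1: n = 37 * 7 = 259.
Step 2: phi(n) = 36 * 6 = 216.
Step 3: Find d such that 19 * d = 1 (mod 216).
Step 4: d = 19^(-1) mod 216 = 91.
Verification: 19 * 91 = 1729 = 8 * 216 + 1.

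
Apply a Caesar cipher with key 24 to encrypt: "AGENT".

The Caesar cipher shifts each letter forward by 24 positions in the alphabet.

Step 1: For each letter, shift forward by 24 positions (mod 26).
  A (position 0) -> position (0+24) mod 26 = 24 -> Y
  G (position 6) -> position (6+24) mod 26 = 4 -> E
  E (position 4) -> position (4+24) mod 26 = 2 -> C
  N (position 13) -> position (13+24) mod 26 = 11 -> L
  T (position 19) -> position (19+24) mod 26 = 17 -> R
Result: YECLR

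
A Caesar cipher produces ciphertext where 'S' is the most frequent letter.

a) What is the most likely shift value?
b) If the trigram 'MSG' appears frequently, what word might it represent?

Step 1: In English, 'E' is the most frequent letter (12.7%).
Step 2: The most frequent ciphertext letter is 'S' (position 18).
Step 3: Shift = (18 - 4) mod 26 = 14.
Step 4: Decrypt 'MSG' by shifting back 14:
  M -> Y
  S -> E
  G -> S
Step 5: 'MSG' decrypts to 'YES'.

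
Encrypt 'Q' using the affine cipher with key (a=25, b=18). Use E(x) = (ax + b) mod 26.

Step 1: Convert 'Q' to number: x = 16.
Step 2: E(16) = (25 * 16 + 18) mod 26 = 418 mod 26 = 2.
Step 3: Convert 2 back to letter: C.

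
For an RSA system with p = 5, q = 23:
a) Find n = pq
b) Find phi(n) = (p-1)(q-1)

Step 1: n = p * q = 5 * 23 = 115.
Step 2: phi(n) = (p-1)(q-1) = 4 * 22 = 88.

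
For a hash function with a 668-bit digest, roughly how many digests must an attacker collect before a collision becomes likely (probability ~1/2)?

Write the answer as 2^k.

Step 1: The birthday paradox gives collision probability ~50% after sqrt(2^n) = 2^(n/2) hashes.
Step 2: For 668-bit output: 2^(668/2) = 2^334.
Step 3: Approximately 2^334 hash computations needed.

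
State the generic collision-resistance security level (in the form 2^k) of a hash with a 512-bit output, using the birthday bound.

Step 1: The birthday paradox gives collision probability ~50% after sqrt(2^n) = 2^(n/2) hashes.
Step 2: For 512-bit output: 2^(512/2) = 2^256.
Step 3: Approximately 2^256 hash computations needed.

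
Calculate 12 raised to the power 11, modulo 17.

Step 1: Compute 12^11 mod 17 step by step, reducing modulo 17 at each step.
  12^1 mod 17 = 12
  12^2 mod 17 = (12 * 12) mod 17 = 8
  12^3 mod 17 = (8 * 12) mod 17 = 11
  12^4 mod 17 = (11 * 12) mod 17 = 13
  12^5 mod 17 = (13 * 12) mod 17 = 3
  12^6 mod 17 = (3 * 12) mod 17 = 2
  12^7 mod 17 = (2 * 12) mod 17 = 7
  12^8 mod 17 = (7 * 12) mod 17 = 16
  12^9 mod 17 = (16 * 12) mod 17 = 5
  12^10 mod 17 = (5 * 12) mod 17 = 9
  12^11 mod 17 = (9 * 12) mod 17 = 6
Step 2: Result = 6.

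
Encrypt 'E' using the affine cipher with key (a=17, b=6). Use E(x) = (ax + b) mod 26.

Step 1: Convert 'E' to number: x = 4.
Step 2: E(4) = (17 * 4 + 6) mod 26 = 74 mod 26 = 22.
Step 3: Convert 22 back to letter: W.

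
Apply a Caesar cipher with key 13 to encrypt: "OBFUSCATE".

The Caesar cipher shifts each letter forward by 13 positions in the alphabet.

Step 1: For each letter, shift forward by 13 positions (mod 26).
  O (position 14) -> position (14+13) mod 26 = 1 -> B
  B (position 1) -> position (1+13) mod 26 = 14 -> O
  F (position 5) -> position (5+13) mod 26 = 18 -> S
  U (position 20) -> position (20+13) mod 26 = 7 -> H
  S (position 18) -> position (18+13) mod 26 = 5 -> F
  C (position 2) -> position (2+13) mod 26 = 15 -> P
  A (position 0) -> position (0+13) mod 26 = 13 -> N
  T (position 19) -> position (19+13) mod 26 = 6 -> G
  E (position 4) -> position (4+13) mod 26 = 17 -> R
Result: BOSHFPNGR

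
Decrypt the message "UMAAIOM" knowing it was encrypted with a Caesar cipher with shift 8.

Step 1: Reverse the shift by subtracting 8 from each letter position.
  U (position 20) -> position (20-8) mod 26 = 12 -> M
  M (position 12) -> position (12-8) mod 26 = 4 -> E
  A (position 0) -> position (0-8) mod 26 = 18 -> S
  A (position 0) -> position (0-8) mod 26 = 18 -> S
  I (position 8) -> position (8-8) mod 26 = 0 -> A
  O (position 14) -> position (14-8) mod 26 = 6 -> G
  M (position 12) -> position (12-8) mod 26 = 4 -> E
Decrypted message: MESSAGE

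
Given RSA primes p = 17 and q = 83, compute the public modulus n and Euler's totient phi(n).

Step 1: n = p * q = 17 * 83 = 1411.
Step 2: phi(n) = (p-1)(q-1) = 16 * 82 = 1312.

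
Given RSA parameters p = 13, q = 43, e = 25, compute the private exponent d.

Step 1: n = 13 * 43 = 559.
Step 2: phi(n) = 12 * 42 = 504.
Step 3: Find d such that 25 * d = 1 (mod 504).
Step 4: d = 25^(-1) mod 504 = 121.
Verification: 25 * 121 = 3025 = 6 * 504 + 1.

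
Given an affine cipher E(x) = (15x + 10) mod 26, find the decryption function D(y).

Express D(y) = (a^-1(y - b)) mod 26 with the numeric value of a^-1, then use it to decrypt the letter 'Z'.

Step 1: Find a^-1, the modular inverse of 15 mod 26.
Step 2: We need 15 * a^-1 = 1 (mod 26).
Step 3: 15 * 7 = 105 = 4 * 26 + 1, so a^-1 = 7.
Step 4: D(y) = 7(y - 10) mod 26.
Step 5: Apply to 'Z' (y = 25): D(25) = 7 * (25 - 10) mod 26 = 7 * 15 mod 26 = 1 -> 'B'.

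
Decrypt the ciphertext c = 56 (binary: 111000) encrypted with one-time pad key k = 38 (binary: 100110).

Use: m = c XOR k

Step 1: XOR ciphertext with key:
  Ciphertext: 111000
  Key:        100110
  XOR:        011110
Step 2: Plaintext = 011110 = 30 in decimal.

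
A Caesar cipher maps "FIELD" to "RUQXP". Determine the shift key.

Step 1: Compare first letters: F (position 5) -> R (position 17).
Step 2: Shift = (17 - 5) mod 26 = 12.
The shift value is 12.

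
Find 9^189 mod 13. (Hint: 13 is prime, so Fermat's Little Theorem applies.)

Step 1: Since 13 is prime, by Fermat's Little Theorem: 9^12 = 1 (mod 13).
Step 2: Reduce exponent: 189 mod 12 = 9.
Step 3: So 9^189 = 9^9 (mod 13).
Step 4: 9^9 mod 13 = 1.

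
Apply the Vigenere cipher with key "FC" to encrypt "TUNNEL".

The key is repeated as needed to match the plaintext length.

Step 1: Repeat key to match plaintext length:
  Plaintext: TUNNEL
  Key:       FCFCFC
Step 2: Encrypt each letter:
  T(19) + F(5) = (19+5) mod 26 = 24 = Y
  U(20) + C(2) = (20+2) mod 26 = 22 = W
  N(13) + F(5) = (13+5) mod 26 = 18 = S
  N(13) + C(2) = (13+2) mod 26 = 15 = P
  E(4) + F(5) = (4+5) mod 26 = 9 = J
  L(11) + C(2) = (11+2) mod 26 = 13 = N
Ciphertext: YWSPJN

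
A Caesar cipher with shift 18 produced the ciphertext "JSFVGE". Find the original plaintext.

Step 1: Reverse the shift by subtracting 18 from each letter position.
  J (position 9) -> position (9-18) mod 26 = 17 -> R
  S (position 18) -> position (18-18) mod 26 = 0 -> A
  F (position 5) -> position (5-18) mod 26 = 13 -> N
  V (position 21) -> position (21-18) mod 26 = 3 -> D
  G (position 6) -> position (6-18) mod 26 = 14 -> O
  E (position 4) -> position (4-18) mod 26 = 12 -> M
Decrypted message: RANDOM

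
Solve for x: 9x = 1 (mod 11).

Step 1: We need x such that 9 * x = 1 (mod 11).
Step 2: Using the extended Euclidean algorithm or trial:
  9 * 5 = 45 = 4 * 11 + 1.
Step 3: Since 45 mod 11 = 1, the inverse is x = 5.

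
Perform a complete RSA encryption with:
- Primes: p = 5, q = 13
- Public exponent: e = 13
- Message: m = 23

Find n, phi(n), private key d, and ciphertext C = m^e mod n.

Step 1: n = 5 * 13 = 65.
Step 2: phi(n) = (5-1)(13-1) = 4 * 12 = 48.
Step 3: Find d = 13^(-1) mod 48 = 37.
  Verify: 13 * 37 = 481 = 1 (mod 48).
Step 4: C = 23^13 mod 65 = 23.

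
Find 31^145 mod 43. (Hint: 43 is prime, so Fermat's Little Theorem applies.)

Step 1: Since 43 is prime, by Fermat's Little Theorem: 31^42 = 1 (mod 43).
Step 2: Reduce exponent: 145 mod 42 = 19.
Step 3: So 31^145 = 31^19 (mod 43).
Step 4: 31^19 mod 43 = 23.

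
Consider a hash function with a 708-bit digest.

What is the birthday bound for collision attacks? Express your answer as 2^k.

Step 1: The birthday paradox gives collision probability ~50% after sqrt(2^n) = 2^(n/2) hashes.
Step 2: For 708-bit output: 2^(708/2) = 2^354.
Step 3: Approximately 2^354 hash computations needed.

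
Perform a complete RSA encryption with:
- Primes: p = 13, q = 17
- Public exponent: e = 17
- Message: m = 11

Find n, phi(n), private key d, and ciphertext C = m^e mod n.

Step 1: n = 13 * 17 = 221.
Step 2: phi(n) = (13-1)(17-1) = 12 * 16 = 192.
Step 3: Find d = 17^(-1) mod 192 = 113.
  Verify: 17 * 113 = 1921 = 1 (mod 192).
Step 4: C = 11^17 mod 221 = 215.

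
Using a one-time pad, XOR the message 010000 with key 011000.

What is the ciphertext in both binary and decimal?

Step 1: Write out the XOR operation bit by bit:
  Message: 010000
  Key:     011000
  XOR:     001000
Step 2: Convert to decimal: 001000 = 8.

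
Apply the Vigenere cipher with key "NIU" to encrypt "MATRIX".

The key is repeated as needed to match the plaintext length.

Step 1: Repeat key to match plaintext length:
  Plaintext: MATRIX
  Key:       NIUNIU
Step 2: Encrypt each letter:
  M(12) + N(13) = (12+13) mod 26 = 25 = Z
  A(0) + I(8) = (0+8) mod 26 = 8 = I
  T(19) + U(20) = (19+20) mod 26 = 13 = N
  R(17) + N(13) = (17+13) mod 26 = 4 = E
  I(8) + I(8) = (8+8) mod 26 = 16 = Q
  X(23) + U(20) = (23+20) mod 26 = 17 = R
Ciphertext: ZINEQR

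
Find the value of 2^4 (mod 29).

Step 1: Compute 2^4 mod 29 step by step, reducing modulo 29 at each step.
  2^1 mod 29 = 2
  2^2 mod 29 = (2 * 2) mod 29 = 4
  2^3 mod 29 = (4 * 2) mod 29 = 8
  2^4 mod 29 = (8 * 2) mod 29 = 16
Step 2: Result = 16.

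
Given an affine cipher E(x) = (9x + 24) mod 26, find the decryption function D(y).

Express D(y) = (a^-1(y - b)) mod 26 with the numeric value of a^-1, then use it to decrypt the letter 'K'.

Step 1: Find a^-1, the modular inverse of 9 mod 26.
Step 2: We need 9 * a^-1 = 1 (mod 26).
Step 3: 9 * 3 = 27 = 1 * 26 + 1, so a^-1 = 3.
Step 4: D(y) = 3(y - 24) mod 26.
Step 5: Apply to 'K' (y = 10): D(10) = 3 * (10 - 24) mod 26 = 3 * -14 mod 26 = 10 -> 'K'.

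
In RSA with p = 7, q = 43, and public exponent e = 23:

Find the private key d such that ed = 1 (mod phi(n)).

Step 1: n = 7 * 43 = 301.
Step 2: phi(n) = 6 * 42 = 252.
Step 3: Find d such that 23 * d = 1 (mod 252).
Step 4: d = 23^(-1) mod 252 = 11.
Verification: 23 * 11 = 253 = 1 * 252 + 1.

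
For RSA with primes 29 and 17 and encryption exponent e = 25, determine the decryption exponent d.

Step 1: n = 29 * 17 = 493.
Step 2: phi(n) = 28 * 16 = 448.
Step 3: Find d such that 25 * d = 1 (mod 448).
Step 4: d = 25^(-1) mod 448 = 233.
Verification: 25 * 233 = 5825 = 13 * 448 + 1.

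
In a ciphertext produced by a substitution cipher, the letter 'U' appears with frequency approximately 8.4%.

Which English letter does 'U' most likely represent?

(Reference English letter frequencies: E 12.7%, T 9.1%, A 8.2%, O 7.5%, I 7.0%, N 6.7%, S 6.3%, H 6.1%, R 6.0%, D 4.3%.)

Step 1: The observed frequency is 8.4%.
Step 2: Compare with English frequencies:
  E: 12.7% (difference: 4.3%)
  T: 9.1% (difference: 0.7%)
  A: 8.2% (difference: 0.2%) <-- closest
  O: 7.5% (difference: 0.9%)
  I: 7.0% (difference: 1.4%)
  N: 6.7% (difference: 1.7%)
  S: 6.3% (difference: 2.1%)
  H: 6.1% (difference: 2.3%)
  R: 6.0% (difference: 2.4%)
  D: 4.3% (difference: 4.1%)
Step 3: 'U' most likely represents 'A' (frequency 8.2%).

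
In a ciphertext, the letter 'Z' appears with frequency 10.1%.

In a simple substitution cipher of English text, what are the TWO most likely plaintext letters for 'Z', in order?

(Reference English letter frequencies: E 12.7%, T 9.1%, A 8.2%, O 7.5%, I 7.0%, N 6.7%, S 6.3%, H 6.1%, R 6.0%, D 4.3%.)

Step 1: Observed frequency of 'Z' is 10.1%.
Step 2: Compute distances to each reference frequency and sort:
  T (9.1%): difference = 1.0% <-- BEST
  A (8.2%): difference = 1.9% <-- RUNNER-UP
  E (12.7%): difference = 2.6%
  O (7.5%): difference = 2.6%
  I (7.0%): difference = 3.1%
Step 3: Most likely is 'T' (9.1%, diff 1.0%); second most likely is 'A' (8.2%, diff 1.9%).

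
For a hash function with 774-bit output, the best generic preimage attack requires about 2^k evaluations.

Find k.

Step 1: The hash has a 774-bit output.
Step 2: Preimage resistance means: given a digest h(x), it should be infeasible to find any input that hashes to it.
With a 774-bit output there are 2^774 possible digests, so a generic brute-force preimage search costs about 2^774 evaluations.
Step 3: Security level = 774 bits.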